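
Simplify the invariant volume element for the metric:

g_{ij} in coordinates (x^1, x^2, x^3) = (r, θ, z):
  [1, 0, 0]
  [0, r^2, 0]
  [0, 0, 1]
det(g) = r^2
√|det(g)| = r
Volume element: dV = r dr dθ dz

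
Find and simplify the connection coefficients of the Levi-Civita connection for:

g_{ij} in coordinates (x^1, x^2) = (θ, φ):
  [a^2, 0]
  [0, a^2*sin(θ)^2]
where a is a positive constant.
Using Γ^k_{ij} = (1/2) g^{km} (∂_i g_{mj} + ∂_j g_{mi} - ∂_m g_{ij}); the metric is diagonal, so only the m = k term contributes.
Non-zero symbols (using the symmetry Γ^k_{ij} = Γ^k_{ji}):
Γ^θ_{φ φ} = (1/2) g^{θθ} (∂_φ g_{θφ} + ∂_φ g_{θφ} - ∂_θ g_{φφ}) = (1/2)(1/a^2)((0) + (0) - (a^2*sin(2*θ))) = -sin(2*θ)/2
Γ^φ_{θ φ} = (1/2) g^{φφ} (∂_θ g_{φφ} + ∂_φ g_{φθ} - ∂_φ g_{θφ}) = (1/2)(1/(a^2*sin(θ)^2))((a^2*sin(2*θ)) + (0) - (0)) = 1/tan(θ)
All other Christoffel symbols are zero.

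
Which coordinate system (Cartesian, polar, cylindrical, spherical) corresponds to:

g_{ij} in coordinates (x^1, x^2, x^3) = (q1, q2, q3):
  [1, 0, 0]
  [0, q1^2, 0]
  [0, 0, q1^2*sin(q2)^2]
The line element ds^2 = dq1^2 + q1^2 dq2^2 + q1^2 sin(q2)^2 dq3^2 is dr^2 + r^2 dθ^2 + r^2 sin(θ)^2 dφ^2 with q1 = r, q2 = θ, q3 = φ.
spherical coordinates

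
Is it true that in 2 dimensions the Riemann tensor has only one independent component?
The number of independent components is n^2(n^2-1)/12 = 4·3/12 = 1 for n = 2 (e.g. R_{1212}).
Yes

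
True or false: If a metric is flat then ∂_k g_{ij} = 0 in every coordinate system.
Flatness means R^i_{jkl} = 0; the components can still vary, e.g. the flat plane in polar coordinates has g_{θθ} = r^2.
False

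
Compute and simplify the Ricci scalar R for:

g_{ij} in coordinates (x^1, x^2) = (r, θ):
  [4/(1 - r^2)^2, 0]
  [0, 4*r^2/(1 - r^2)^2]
Non-zero Christoffel symbols (Γ^k_{ij} = Γ^k_{ji}):
Γ^r_{r r} = 2*r/(1 - r^2)
Γ^r_{θ θ} = (r^3 + r)/(r^2 - 1)
Γ^θ_{r θ} = (-r^2 - 1)/(r^3 - r)
Ricci tensor (R_{ij} = R^k_{ikj}): R_{rr} = -4/(r^2 - 1)^2, R_{rθ} = 0, R_{θθ} = -4*r^2/(r^2 - 1)^2
Inverse metric: g^{rr} = (1 - r^2)^2/4, g^{θθ} = (1 - r^2)^2/(4*r^2)
R = g^{ij} R_{ij} = ((1 - r^2)^2/4)(-4/(r^2 - 1)^2) + ((1 - r^2)^2/(4*r^2))(-4*r^2/(r^2 - 1)^2) = -2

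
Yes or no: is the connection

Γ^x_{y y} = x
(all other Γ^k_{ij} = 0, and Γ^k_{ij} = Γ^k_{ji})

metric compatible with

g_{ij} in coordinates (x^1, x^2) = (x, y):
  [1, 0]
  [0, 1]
Using ∇_k g_{ij} = ∂_k g_{ij} - Γ^m_{ki} g_{mj} - Γ^m_{kj} g_{im}:
∇_y g_{xy} = (0) - (0) - (x) = -x ≠ 0
So the connection is not metric compatible (it is not the Levi-Civita connection).
No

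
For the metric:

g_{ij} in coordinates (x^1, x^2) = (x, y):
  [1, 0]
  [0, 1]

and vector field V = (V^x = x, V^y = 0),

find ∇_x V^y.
All Christoffel symbols are zero.
∇_x V^y = ∂_x V^y + Γ^y_{x j} V^j
  = (0) + (0)(x) + (0)(0)
  = 0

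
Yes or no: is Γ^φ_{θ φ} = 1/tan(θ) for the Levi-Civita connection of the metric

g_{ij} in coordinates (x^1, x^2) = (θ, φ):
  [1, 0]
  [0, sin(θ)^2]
Γ^φ_{θ φ} = (1/2) g^{φφ} (∂_θ g_{φφ} + ∂_φ g_{φθ} - ∂_φ g_{θφ}) = (1/2)(1/sin(θ)^2)((sin(2*θ)) + (0) - (0)) = 1/tan(θ)
This equals the proposed value 1/tan(θ).
Yes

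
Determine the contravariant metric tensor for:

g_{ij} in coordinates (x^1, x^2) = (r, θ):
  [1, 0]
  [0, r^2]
The metric is diagonal, so g^{ij} is diagonal with entries 1/g_{ii}: diag(1, 1/(r^2)).
g^{ij}:
  [1, 0]
  [0, 1/r^2]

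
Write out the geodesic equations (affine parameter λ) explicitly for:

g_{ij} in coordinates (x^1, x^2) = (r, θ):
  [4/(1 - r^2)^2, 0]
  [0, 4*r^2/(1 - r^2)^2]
Geodesic equation: d^2x^k/dλ^2 + Γ^k_{ij} (dx^i/dλ)(dx^j/dλ) = 0.
Non-zero Christoffel symbols:
Γ^r_{r r} = 2*r/(1 - r^2)
Γ^r_{θ θ} = (r^3 + r)/(r^2 - 1)
Γ^θ_{r θ} = (-r^2 - 1)/(r^3 - r)
Substituting (the symmetric pair Γ^k_{ij}, Γ^k_{ji} combines into a factor 2):
d^2r/dλ^2 + (2*r/(1 - r^2)) (dr/dλ)^2 + ((r^3 + r)/(r^2 - 1)) (dθ/dλ)^2 = 0
d^2θ/dλ^2 + ((-2*r^2 - 2)/(r^3 - r)) (dr/dλ)(dθ/dλ) = 0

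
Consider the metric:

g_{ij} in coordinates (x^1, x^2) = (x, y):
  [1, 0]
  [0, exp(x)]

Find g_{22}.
With x^1 = x, x^2 = y, g_{22} = g_{yy} is the row-2, column-2 entry of the matrix.
g_{22} = exp(x)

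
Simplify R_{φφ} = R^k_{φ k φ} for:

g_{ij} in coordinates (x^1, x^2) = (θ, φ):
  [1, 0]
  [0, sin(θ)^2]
Non-zero Christoffel symbols (Γ^k_{ij} = Γ^k_{ji}):
Γ^θ_{φ φ} = -sin(2*θ)/2
Γ^φ_{θ φ} = 1/tan(θ)
R^θ_{φ θ φ} = ∂_θ Γ^θ_{φ φ} - ∂_φ Γ^θ_{φ θ} + Γ^θ_{θ m} Γ^m_{φ φ} - Γ^θ_{φ m} Γ^m_{φ θ}
  = (-cos(2*θ)) - (0) + (0) - (-cos(θ)^2) = sin(θ)^2
R^φ_{φ φ φ} = 0 (a repeated index in an antisymmetric pair)
R_{φφ} = R^θ_{φ θ φ} + R^φ_{φ φ φ} = (sin(θ)^2) + (0) = sin(θ)^2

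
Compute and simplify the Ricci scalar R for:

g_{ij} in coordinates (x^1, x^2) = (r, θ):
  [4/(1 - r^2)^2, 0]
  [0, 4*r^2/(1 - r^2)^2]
Non-zero Christoffel symbols (Γ^k_{ij} = Γ^k_{ji}):
Γ^r_{r r} = 2*r/(1 - r^2)
Γ^r_{θ θ} = (r^3 + r)/(r^2 - 1)
Γ^θ_{r θ} = (-r^2 - 1)/(r^3 - r)
Ricci tensor (R_{ij} = R^k_{ikj}): R_{rr} = -4/(r^2 - 1)^2, R_{rθ} = 0, R_{θθ} = -4*r^2/(r^2 - 1)^2
Inverse metric: g^{rr} = (1 - r^2)^2/4, g^{θθ} = (1 - r^2)^2/(4*r^2)
R = g^{ij} R_{ij} = ((1 - r^2)^2/4)(-4/(r^2 - 1)^2) + ((1 - r^2)^2/(4*r^2))(-4*r^2/(r^2 - 1)^2) = -2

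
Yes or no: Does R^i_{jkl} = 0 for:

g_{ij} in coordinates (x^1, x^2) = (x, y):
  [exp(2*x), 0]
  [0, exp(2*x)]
Non-zero Christoffel symbols:
Γ^x_{x x} = 1
Γ^x_{y y} = -1
Γ^y_{x y} = 1
Ricci tensor: R_{xx} = 0, R_{xy} = 0, R_{yy} = 0
All R_{ij} vanish; in 2 dimensions the Riemann tensor is fully determined by the Ricci tensor, so R^i_{jkl} = 0: the metric is flat (curvilinear coordinates on flat space).
Yes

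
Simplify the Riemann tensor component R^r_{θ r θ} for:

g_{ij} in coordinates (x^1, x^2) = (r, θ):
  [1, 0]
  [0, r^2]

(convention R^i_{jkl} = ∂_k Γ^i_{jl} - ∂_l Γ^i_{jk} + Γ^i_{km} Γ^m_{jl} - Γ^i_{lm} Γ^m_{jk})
Non-zero Christoffel symbols (Γ^k_{ij} = Γ^k_{ji}):
Γ^r_{θ θ} = -r
Γ^θ_{r θ} = 1/r
R^r_{θ r θ} = ∂_r Γ^r_{θ θ} - ∂_θ Γ^r_{θ r} + Γ^r_{r m} Γ^m_{θ θ} - Γ^r_{θ m} Γ^m_{θ r}
  = (-1) - (0) + (0) - (-1) = 0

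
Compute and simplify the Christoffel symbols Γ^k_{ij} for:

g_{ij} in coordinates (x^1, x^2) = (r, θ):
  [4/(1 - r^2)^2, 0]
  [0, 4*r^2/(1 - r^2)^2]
Using Γ^k_{ij} = (1/2) g^{km} (∂_i g_{mj} + ∂_j g_{mi} - ∂_m g_{ij}); the metric is diagonal, so only the m = k term contributes.
Non-zero symbols (using the symmetry Γ^k_{ij} = Γ^k_{ji}):
Γ^r_{r r} = (1/2) g^{rr} (∂_r g_{rr} + ∂_r g_{rr} - ∂_r g_{rr}) = (1/2)((1 - r^2)^2/4)((16*r/(1 - r^2)^3) + (16*r/(1 - r^2)^3) - (16*r/(1 - r^2)^3)) = 2*r/(1 - r^2)
Γ^r_{θ θ} = (1/2) g^{rr} (∂_θ g_{rθ} + ∂_θ g_{rθ} - ∂_r g_{θθ}) = (1/2)((1 - r^2)^2/4)((0) + (0) - (-8*(r^3 + r)/(r^2 - 1)^3)) = (r^3 + r)/(r^2 - 1)
Γ^θ_{r θ} = (1/2) g^{θθ} (∂_r g_{θθ} + ∂_θ g_{θr} - ∂_θ g_{rθ}) = (1/2)((1 - r^2)^2/(4*r^2))((-8*(r^3 + r)/(r^2 - 1)^3) + (0) - (0)) = (-r^2 - 1)/(r^3 - r)
All other Christoffel symbols are zero.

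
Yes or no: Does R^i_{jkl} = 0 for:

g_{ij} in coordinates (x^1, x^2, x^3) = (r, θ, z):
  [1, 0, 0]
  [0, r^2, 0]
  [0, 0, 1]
Non-zero Christoffel symbols:
Γ^r_{θ θ} = -r
Γ^θ_{r θ} = 1/r
Ricci tensor: R_{rr} = 0, R_{rθ} = 0, R_{rz} = 0, R_{θθ} = 0, R_{θz} = 0, R_{zz} = 0
All R_{ij} vanish; in 3 dimensions the Riemann tensor is fully determined by the Ricci tensor, so R^i_{jkl} = 0: the metric is flat (curvilinear coordinates on flat space).
Yes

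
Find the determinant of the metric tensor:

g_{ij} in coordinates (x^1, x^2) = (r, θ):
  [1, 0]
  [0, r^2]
For a 2×2 metric: det(g) = g_{11}·g_{22} - g_{12}·g_{21}
= (1)·(r^2) - (0)·(0)
= r^2 - 0
det(g) = r^2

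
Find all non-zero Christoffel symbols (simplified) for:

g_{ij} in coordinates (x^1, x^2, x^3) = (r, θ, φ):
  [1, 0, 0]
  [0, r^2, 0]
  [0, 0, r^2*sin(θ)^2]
Using Γ^k_{ij} = (1/2) g^{km} (∂_i g_{mj} + ∂_j g_{mi} - ∂_m g_{ij}); the metric is diagonal, so only the m = k term contributes.
Non-zero symbols (using the symmetry Γ^k_{ij} = Γ^k_{ji}):
Γ^r_{θ θ} = (1/2) g^{rr} (∂_θ g_{rθ} + ∂_θ g_{rθ} - ∂_r g_{θθ}) = (1/2)(1)((0) + (0) - (2*r)) = -r
Γ^r_{φ φ} = (1/2) g^{rr} (∂_φ g_{rφ} + ∂_φ g_{rφ} - ∂_r g_{φφ}) = (1/2)(1)((0) + (0) - (2*r*sin(θ)^2)) = -r*sin(θ)^2
Γ^θ_{r θ} = (1/2) g^{θθ} (∂_r g_{θθ} + ∂_θ g_{θr} - ∂_θ g_{rθ}) = (1/2)(1/r^2)((2*r) + (0) - (0)) = 1/r
Γ^θ_{φ φ} = (1/2) g^{θθ} (∂_φ g_{θφ} + ∂_φ g_{θφ} - ∂_θ g_{φφ}) = (1/2)(1/r^2)((0) + (0) - (r^2*sin(2*θ))) = -sin(2*θ)/2
Γ^φ_{r φ} = (1/2) g^{φφ} (∂_r g_{φφ} + ∂_φ g_{φr} - ∂_φ g_{rφ}) = (1/2)(1/(r^2*sin(θ)^2))((2*r*sin(θ)^2) + (0) - (0)) = 1/r
Γ^φ_{θ φ} = (1/2) g^{φφ} (∂_θ g_{φφ} + ∂_φ g_{φθ} - ∂_φ g_{θφ}) = (1/2)(1/(r^2*sin(θ)^2))((r^2*sin(2*θ)) + (0) - (0)) = 1/tan(θ)
All other Christoffel symbols are zero.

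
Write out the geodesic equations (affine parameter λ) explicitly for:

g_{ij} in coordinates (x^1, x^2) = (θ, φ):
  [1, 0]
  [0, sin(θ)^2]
Geodesic equation: d^2x^k/dλ^2 + Γ^k_{ij} (dx^i/dλ)(dx^j/dλ) = 0.
Non-zero Christoffel symbols:
Γ^θ_{φ φ} = -sin(2*θ)/2
Γ^φ_{θ φ} = 1/tan(θ)
Substituting (the symmetric pair Γ^k_{ij}, Γ^k_{ji} combines into a factor 2):
d^2θ/dλ^2 - (sin(2*θ)/2) (dφ/dλ)^2 = 0
d^2φ/dλ^2 + (2/tan(θ)) (dθ/dλ)(dφ/dλ) = 0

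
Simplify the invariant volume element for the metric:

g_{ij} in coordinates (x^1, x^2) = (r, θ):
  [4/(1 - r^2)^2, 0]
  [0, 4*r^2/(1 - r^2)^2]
det(g) = 16*r^2/(1 - r^2)^4
√|det(g)| = 4*r/(r^2 - 1)^2
Volume element: dV = 4*r/(r^2 - 1)^2 dr dθ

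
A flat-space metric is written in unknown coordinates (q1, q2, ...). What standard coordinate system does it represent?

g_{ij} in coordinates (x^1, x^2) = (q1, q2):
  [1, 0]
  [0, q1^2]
The line element ds^2 = dq1^2 + q1^2 dq2^2 is dr^2 + r^2 dθ^2 with q1 = r, q2 = θ.
polar coordinates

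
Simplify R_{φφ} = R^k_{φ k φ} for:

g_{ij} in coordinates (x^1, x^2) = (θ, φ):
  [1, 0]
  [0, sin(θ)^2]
Non-zero Christoffel symbols (Γ^k_{ij} = Γ^k_{ji}):
Γ^θ_{φ φ} = -sin(2*θ)/2
Γ^φ_{θ φ} = 1/tan(θ)
R^θ_{φ θ φ} = ∂_θ Γ^θ_{φ φ} - ∂_φ Γ^θ_{φ θ} + Γ^θ_{θ m} Γ^m_{φ φ} - Γ^θ_{φ m} Γ^m_{φ θ}
  = (-cos(2*θ)) - (0) + (0) - (-cos(θ)^2) = sin(θ)^2
R^φ_{φ φ φ} = 0 (a repeated index in an antisymmetric pair)
R_{φφ} = R^θ_{φ θ φ} + R^φ_{φ φ φ} = (sin(θ)^2) + (0) = sin(θ)^2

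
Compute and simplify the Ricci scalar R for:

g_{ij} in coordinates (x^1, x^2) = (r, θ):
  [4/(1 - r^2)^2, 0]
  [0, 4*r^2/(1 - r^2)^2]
Non-zero Christoffel symbols (Γ^k_{ij} = Γ^k_{ji}):
Γ^r_{r r} = 2*r/(1 - r^2)
Γ^r_{θ θ} = (r^3 + r)/(r^2 - 1)
Γ^θ_{r θ} = (-r^2 - 1)/(r^3 - r)
Ricci tensor (R_{ij} = R^k_{ikj}): R_{rr} = -4/(r^2 - 1)^2, R_{rθ} = 0, R_{θθ} = -4*r^2/(r^2 - 1)^2
Inverse metric: g^{rr} = (1 - r^2)^2/4, g^{θθ} = (1 - r^2)^2/(4*r^2)
R = g^{ij} R_{ij} = ((1 - r^2)^2/4)(-4/(r^2 - 1)^2) + ((1 - r^2)^2/(4*r^2))(-4*r^2/(r^2 - 1)^2) = -2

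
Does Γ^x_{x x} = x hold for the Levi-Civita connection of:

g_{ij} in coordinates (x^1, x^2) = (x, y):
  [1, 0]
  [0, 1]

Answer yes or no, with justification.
Γ^x_{x x} = (1/2) g^{xx} (∂_x g_{xx} + ∂_x g_{xx} - ∂_x g_{xx}) = (1/2)(1)((0) + (0) - (0)) = 0
This differs from the proposed value x.
No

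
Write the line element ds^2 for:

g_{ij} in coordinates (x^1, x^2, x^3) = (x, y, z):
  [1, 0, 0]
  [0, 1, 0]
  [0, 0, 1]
ds^2 = g_{ij} dx^i dx^j; only the non-zero components contribute.
ds^2 = dx^2 + dy^2 + dz^2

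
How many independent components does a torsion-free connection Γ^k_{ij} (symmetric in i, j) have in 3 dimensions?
Γ^k_{ij} has n choices for the upper index and n(n+1)/2 independent symmetric lower index pairs.
Total = 3 × 3×4/2 = 3 × 6 = 18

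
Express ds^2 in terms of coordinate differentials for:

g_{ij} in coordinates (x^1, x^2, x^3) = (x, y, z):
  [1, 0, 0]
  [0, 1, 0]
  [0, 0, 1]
ds^2 = g_{ij} dx^i dx^j; only the non-zero components contribute.
ds^2 = dx^2 + dy^2 + dz^2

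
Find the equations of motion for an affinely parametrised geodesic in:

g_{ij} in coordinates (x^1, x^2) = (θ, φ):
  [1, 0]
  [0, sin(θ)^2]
Geodesic equation: d^2x^k/dλ^2 + Γ^k_{ij} (dx^i/dλ)(dx^j/dλ) = 0.
Non-zero Christoffel symbols:
Γ^θ_{φ φ} = -sin(2*θ)/2
Γ^φ_{θ φ} = 1/tan(θ)
Substituting (the symmetric pair Γ^k_{ij}, Γ^k_{ji} combines into a factor 2):
d^2θ/dλ^2 - (sin(2*θ)/2) (dφ/dλ)^2 = 0
d^2φ/dλ^2 + (2/tan(θ)) (dθ/dλ)(dφ/dλ) = 0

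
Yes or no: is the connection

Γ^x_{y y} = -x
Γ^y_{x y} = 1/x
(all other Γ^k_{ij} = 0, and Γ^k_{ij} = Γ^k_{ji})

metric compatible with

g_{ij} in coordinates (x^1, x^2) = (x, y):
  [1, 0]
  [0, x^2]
Using ∇_k g_{ij} = ∂_k g_{ij} - Γ^m_{ki} g_{mj} - Γ^m_{kj} g_{im}:
e.g. ∇_x g_{yy} = (2*x) - (x) - (x) = 0
Every component ∇_k g_{ij} vanishes: the connection is metric compatible.
Yes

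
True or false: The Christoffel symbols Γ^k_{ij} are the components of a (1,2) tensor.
Under a change of coordinates Γ picks up an inhomogeneous term ∂²x/∂x'∂x'; e.g. Γ = 0 in Cartesian coordinates but Γ^r_{θθ} = -r in polar coordinates on the same flat plane.
False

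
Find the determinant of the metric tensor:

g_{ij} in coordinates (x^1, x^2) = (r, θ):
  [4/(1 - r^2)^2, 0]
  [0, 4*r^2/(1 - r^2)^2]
For a 2×2 metric: det(g) = g_{11}·g_{22} - g_{12}·g_{21}
= (4/(1 - r^2)^2)·(4*r^2/(1 - r^2)^2) - (0)·(0)
= 16*r^2/(1 - r^2)^4 - 0
det(g) = 16*r^2/(1 - r^2)^4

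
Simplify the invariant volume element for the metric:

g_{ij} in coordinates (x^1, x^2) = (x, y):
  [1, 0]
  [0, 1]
det(g) = 1
√|det(g)| = 1
Volume element: dV = 1 dx dy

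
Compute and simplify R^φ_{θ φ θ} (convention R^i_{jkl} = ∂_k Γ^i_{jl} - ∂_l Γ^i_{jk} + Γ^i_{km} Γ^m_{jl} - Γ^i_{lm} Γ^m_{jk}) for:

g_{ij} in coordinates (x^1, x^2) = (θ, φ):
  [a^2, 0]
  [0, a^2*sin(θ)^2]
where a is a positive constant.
Non-zero Christoffel symbols (Γ^k_{ij} = Γ^k_{ji}):
Γ^θ_{φ φ} = -sin(2*θ)/2
Γ^φ_{θ φ} = 1/tan(θ)
R^φ_{θ φ θ} = ∂_φ Γ^φ_{θ θ} - ∂_θ Γ^φ_{θ φ} + Γ^φ_{φ m} Γ^m_{θ θ} - Γ^φ_{θ m} Γ^m_{θ φ}
  = (0) - (-1/sin(θ)^2) + (0) - (1/tan(θ)^2) = 1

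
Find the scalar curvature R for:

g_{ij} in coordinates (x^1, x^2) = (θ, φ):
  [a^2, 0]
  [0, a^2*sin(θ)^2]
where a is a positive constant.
Non-zero Christoffel symbols (Γ^k_{ij} = Γ^k_{ji}):
Γ^θ_{φ φ} = -sin(2*θ)/2
Γ^φ_{θ φ} = 1/tan(θ)
Ricci tensor (R_{ij} = R^k_{ikj}): R_{θθ} = 1, R_{θφ} = 0, R_{φφ} = sin(θ)^2
Inverse metric: g^{θθ} = 1/a^2, g^{φφ} = 1/(a^2*sin(θ)^2)
R = g^{ij} R_{ij} = (1/a^2)(1) + (1/(a^2*sin(θ)^2))(sin(θ)^2) = 2/a^2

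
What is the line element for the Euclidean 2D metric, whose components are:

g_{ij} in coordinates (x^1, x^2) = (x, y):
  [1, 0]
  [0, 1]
ds^2 = g_{ij} dx^i dx^j; only the non-zero components contribute.
ds^2 = dx^2 + dy^2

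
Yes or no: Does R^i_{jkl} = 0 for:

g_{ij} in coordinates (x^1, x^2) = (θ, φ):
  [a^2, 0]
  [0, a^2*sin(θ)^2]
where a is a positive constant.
Non-zero Christoffel symbols:
Γ^θ_{φ φ} = -sin(2*θ)/2
Γ^φ_{θ φ} = 1/tan(θ)
Ricci tensor: R_{θθ} = 1, R_{θφ} = 0, R_{φφ} = sin(θ)^2
The Ricci tensor is non-zero, so the Riemann tensor is non-zero: not flat.
No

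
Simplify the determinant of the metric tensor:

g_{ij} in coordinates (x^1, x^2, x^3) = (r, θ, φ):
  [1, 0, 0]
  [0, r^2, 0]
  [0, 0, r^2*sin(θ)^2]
Diagonal metric: det(g) = g_{11}·g_{22}·g_{33}
= (1)·(r^2)·(r^2*sin(θ)^2)
det(g) = r^4*sin(θ)^2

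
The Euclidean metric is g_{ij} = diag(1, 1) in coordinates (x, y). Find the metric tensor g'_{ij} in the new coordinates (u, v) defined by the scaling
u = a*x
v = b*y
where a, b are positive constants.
Invert the transformation: x = u/a, y = v/b
g'_{ij} = (∂x^k/∂x'^i)(∂x^l/∂x'^j) g_{kl}; with g_{kl} = δ_{kl} this is Σ_k (∂x^k/∂x'^i)(∂x^k/∂x'^j).
Jacobian: ∂x/∂u = 1/a, ∂x/∂v = 0, ∂y/∂u = 0, ∂y/∂v = 1/b
g'_{uu} = (1/a)(1/a) + (0)(0) = 1/a^2
g'_{uv} = (1/a)(0) + (0)(1/b) = 0
g'_{vv} = (0)(0) + (1/b)(1/b) = 1/b^2
g'_{ij} = diag(1/a^2, 1/b^2)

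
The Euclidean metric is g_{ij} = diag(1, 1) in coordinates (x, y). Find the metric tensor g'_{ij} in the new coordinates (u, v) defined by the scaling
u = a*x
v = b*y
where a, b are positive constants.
Invert the transformation: x = u/a, y = v/b
g'_{ij} = (∂x^k/∂x'^i)(∂x^l/∂x'^j) g_{kl}; with g_{kl} = δ_{kl} this is Σ_k (∂x^k/∂x'^i)(∂x^k/∂x'^j).
Jacobian: ∂x/∂u = 1/a, ∂x/∂v = 0, ∂y/∂u = 0, ∂y/∂v = 1/b
g'_{uu} = (1/a)(1/a) + (0)(0) = 1/a^2
g'_{uv} = (1/a)(0) + (0)(1/b) = 0
g'_{vv} = (0)(0) + (1/b)(1/b) = 1/b^2
g'_{ij} = diag(1/a^2, 1/b^2)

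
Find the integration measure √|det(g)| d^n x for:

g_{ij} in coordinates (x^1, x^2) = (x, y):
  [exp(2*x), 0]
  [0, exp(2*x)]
det(g) = exp(4*x)
√|det(g)| = exp(2*x)
Volume element: dV = exp(2*x) dx dy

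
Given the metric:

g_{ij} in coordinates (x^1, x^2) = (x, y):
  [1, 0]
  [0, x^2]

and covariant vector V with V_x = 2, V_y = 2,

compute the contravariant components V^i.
Inverse metric (diagonal): g^{xx} = 1, g^{yy} = 1/x^2
V^i = g^{ij} V_j:
V^x = (1)(2) + (0)(2) = 2
V^y = (0)(2) + (1/x^2)(2) = 2/x^2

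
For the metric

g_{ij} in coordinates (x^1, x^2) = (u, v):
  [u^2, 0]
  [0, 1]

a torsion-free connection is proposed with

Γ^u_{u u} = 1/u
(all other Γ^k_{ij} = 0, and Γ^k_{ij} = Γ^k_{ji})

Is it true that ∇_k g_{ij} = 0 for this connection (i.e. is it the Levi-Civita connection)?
Using ∇_k g_{ij} = ∂_k g_{ij} - Γ^m_{ki} g_{mj} - Γ^m_{kj} g_{im}:
e.g. ∇_u g_{uu} = (2*u) - (u) - (u) = 0
Every component ∇_k g_{ij} vanishes: the connection is metric compatible.
Yes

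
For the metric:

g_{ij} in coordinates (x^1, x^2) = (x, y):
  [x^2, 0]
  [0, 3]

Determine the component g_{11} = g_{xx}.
With x^1 = x, x^2 = y, g_{11} = g_{xx} is the row-1, column-1 entry of the matrix.
g_{11} = x^2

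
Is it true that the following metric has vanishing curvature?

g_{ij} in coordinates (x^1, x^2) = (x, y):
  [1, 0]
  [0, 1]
All metric components are constant, so every Christoffel symbol vanishes and R^i_{jkl} = 0.
Yes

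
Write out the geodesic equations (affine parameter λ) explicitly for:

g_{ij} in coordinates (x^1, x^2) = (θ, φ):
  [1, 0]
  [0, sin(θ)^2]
Geodesic equation: d^2x^k/dλ^2 + Γ^k_{ij} (dx^i/dλ)(dx^j/dλ) = 0.
Non-zero Christoffel symbols:
Γ^θ_{φ φ} = -sin(2*θ)/2
Γ^φ_{θ φ} = 1/tan(θ)
Substituting (the symmetric pair Γ^k_{ij}, Γ^k_{ji} combines into a factor 2):
d^2θ/dλ^2 - (sin(2*θ)/2) (dφ/dλ)^2 = 0
d^2φ/dλ^2 + (2/tan(θ)) (dθ/dλ)(dφ/dλ) = 0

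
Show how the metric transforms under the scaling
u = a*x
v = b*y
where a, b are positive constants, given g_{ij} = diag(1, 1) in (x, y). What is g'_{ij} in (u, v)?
Invert the transformation: x = u/a, y = v/b
g'_{ij} = (∂x^k/∂x'^i)(∂x^l/∂x'^j) g_{kl}; with g_{kl} = δ_{kl} this is Σ_k (∂x^k/∂x'^i)(∂x^k/∂x'^j).
Jacobian: ∂x/∂u = 1/a, ∂x/∂v = 0, ∂y/∂u = 0, ∂y/∂v = 1/b
g'_{uu} = (1/a)(1/a) + (0)(0) = 1/a^2
g'_{uv} = (1/a)(0) + (0)(1/b) = 0
g'_{vv} = (0)(0) + (1/b)(1/b) = 1/b^2
g'_{ij} = diag(1/a^2, 1/b^2)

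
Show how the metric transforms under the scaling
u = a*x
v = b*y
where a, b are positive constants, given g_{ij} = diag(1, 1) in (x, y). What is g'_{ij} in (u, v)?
Invert the transformation: x = u/a, y = v/b
g'_{ij} = (∂x^k/∂x'^i)(∂x^l/∂x'^j) g_{kl}; with g_{kl} = δ_{kl} this is Σ_k (∂x^k/∂x'^i)(∂x^k/∂x'^j).
Jacobian: ∂x/∂u = 1/a, ∂x/∂v = 0, ∂y/∂u = 0, ∂y/∂v = 1/b
g'_{uu} = (1/a)(1/a) + (0)(0) = 1/a^2
g'_{uv} = (1/a)(0) + (0)(1/b) = 0
g'_{vv} = (0)(0) + (1/b)(1/b) = 1/b^2
g'_{ij} = diag(1/a^2, 1/b^2)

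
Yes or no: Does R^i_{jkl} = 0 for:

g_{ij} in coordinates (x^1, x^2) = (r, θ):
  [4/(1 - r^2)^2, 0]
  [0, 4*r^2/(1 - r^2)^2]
Non-zero Christoffel symbols:
Γ^r_{r r} = 2*r/(1 - r^2)
Γ^r_{θ θ} = (r^3 + r)/(r^2 - 1)
Γ^θ_{r θ} = (-r^2 - 1)/(r^3 - r)
Ricci tensor: R_{rr} = -4/(r^2 - 1)^2, R_{rθ} = 0, R_{θθ} = -4*r^2/(r^2 - 1)^2
The Ricci tensor is non-zero, so the Riemann tensor is non-zero: not flat.
No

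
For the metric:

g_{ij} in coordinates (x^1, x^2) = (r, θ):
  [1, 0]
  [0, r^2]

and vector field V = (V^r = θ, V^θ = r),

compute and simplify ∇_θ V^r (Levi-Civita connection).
Non-zero Christoffel symbols:
Γ^r_{θ θ} = -r
Γ^θ_{r θ} = 1/r
∇_θ V^r = ∂_θ V^r + Γ^r_{θ j} V^j
  = (1) + (0)(θ) + (-r)(r)
  = 1 - r^2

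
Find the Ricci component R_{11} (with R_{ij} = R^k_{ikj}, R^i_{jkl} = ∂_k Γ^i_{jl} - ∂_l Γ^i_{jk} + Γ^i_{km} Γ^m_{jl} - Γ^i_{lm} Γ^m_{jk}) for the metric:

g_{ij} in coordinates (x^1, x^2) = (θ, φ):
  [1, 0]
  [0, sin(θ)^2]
Non-zero Christoffel symbols (Γ^k_{ij} = Γ^k_{ji}):
Γ^θ_{φ φ} = -sin(2*θ)/2
Γ^φ_{θ φ} = 1/tan(θ)
R^θ_{θ θ θ} = 0 (a repeated index in an antisymmetric pair)
R^φ_{θ φ θ} = ∂_φ Γ^φ_{θ θ} - ∂_θ Γ^φ_{θ φ} + Γ^φ_{φ m} Γ^m_{θ θ} - Γ^φ_{θ m} Γ^m_{θ φ}
  = (0) - (-1/sin(θ)^2) + (0) - (1/tan(θ)^2) = 1
R_{θθ} = R^θ_{θ θ θ} + R^φ_{θ φ θ} = (0) + (1) = 1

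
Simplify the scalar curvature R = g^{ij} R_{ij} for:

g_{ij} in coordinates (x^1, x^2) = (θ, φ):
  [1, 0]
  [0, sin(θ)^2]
Non-zero Christoffel symbols (Γ^k_{ij} = Γ^k_{ji}):
Γ^θ_{φ φ} = -sin(2*θ)/2
Γ^φ_{θ φ} = 1/tan(θ)
Ricci tensor (R_{ij} = R^k_{ikj}): R_{θθ} = 1, R_{θφ} = 0, R_{φφ} = sin(θ)^2
Inverse metric: g^{θθ} = 1, g^{φφ} = 1/sin(θ)^2
R = g^{ij} R_{ij} = (1)(1) + (1/sin(θ)^2)(sin(θ)^2) = 2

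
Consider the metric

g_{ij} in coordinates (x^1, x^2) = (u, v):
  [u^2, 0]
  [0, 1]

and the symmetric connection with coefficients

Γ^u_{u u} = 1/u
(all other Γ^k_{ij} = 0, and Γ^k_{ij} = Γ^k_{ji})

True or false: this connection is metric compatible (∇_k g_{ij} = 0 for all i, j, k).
Using ∇_k g_{ij} = ∂_k g_{ij} - Γ^m_{ki} g_{mj} - Γ^m_{kj} g_{im}:
e.g. ∇_u g_{uu} = (2*u) - (u) - (u) = 0
Every component ∇_k g_{ij} vanishes: the connection is metric compatible.
True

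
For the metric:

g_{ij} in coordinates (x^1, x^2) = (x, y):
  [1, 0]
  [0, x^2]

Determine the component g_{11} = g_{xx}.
With x^1 = x, x^2 = y, g_{11} = g_{xx} is the row-1, column-1 entry of the matrix.
g_{11} = 1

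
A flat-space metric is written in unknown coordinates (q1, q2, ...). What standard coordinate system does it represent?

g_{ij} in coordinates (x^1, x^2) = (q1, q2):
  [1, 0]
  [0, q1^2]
The line element ds^2 = dq1^2 + q1^2 dq2^2 is dr^2 + r^2 dθ^2 with q1 = r, q2 = θ.
polar coordinates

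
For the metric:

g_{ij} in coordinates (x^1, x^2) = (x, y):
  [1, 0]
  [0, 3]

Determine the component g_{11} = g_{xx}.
With x^1 = x, x^2 = y, g_{11} = g_{xx} is the row-1, column-1 entry of the matrix.
g_{11} = 1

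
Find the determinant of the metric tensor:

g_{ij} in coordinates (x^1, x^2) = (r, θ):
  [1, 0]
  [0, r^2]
For a 2×2 metric: det(g) = g_{11}·g_{22} - g_{12}·g_{21}
= (1)·(r^2) - (0)·(0)
= r^2 - 0
det(g) = r^2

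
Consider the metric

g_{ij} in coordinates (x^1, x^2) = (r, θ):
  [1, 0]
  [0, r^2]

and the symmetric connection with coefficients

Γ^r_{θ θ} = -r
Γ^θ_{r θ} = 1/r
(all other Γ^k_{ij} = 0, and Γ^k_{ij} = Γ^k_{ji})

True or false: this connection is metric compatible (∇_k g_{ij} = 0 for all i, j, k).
Using ∇_k g_{ij} = ∂_k g_{ij} - Γ^m_{ki} g_{mj} - Γ^m_{kj} g_{im}:
e.g. ∇_r g_{θθ} = (2*r) - (r) - (r) = 0
Every component ∇_k g_{ij} vanishes: the connection is metric compatible.
True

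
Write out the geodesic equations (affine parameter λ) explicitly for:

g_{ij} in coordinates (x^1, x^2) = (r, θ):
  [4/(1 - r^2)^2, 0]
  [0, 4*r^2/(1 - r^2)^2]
Geodesic equation: d^2x^k/dλ^2 + Γ^k_{ij} (dx^i/dλ)(dx^j/dλ) = 0.
Non-zero Christoffel symbols:
Γ^r_{r r} = 2*r/(1 - r^2)
Γ^r_{θ θ} = (r^3 + r)/(r^2 - 1)
Γ^θ_{r θ} = (-r^2 - 1)/(r^3 - r)
Substituting (the symmetric pair Γ^k_{ij}, Γ^k_{ji} combines into a factor 2):
d^2r/dλ^2 + (2*r/(1 - r^2)) (dr/dλ)^2 + ((r^3 + r)/(r^2 - 1)) (dθ/dλ)^2 = 0
d^2θ/dλ^2 + ((-2*r^2 - 2)/(r^3 - r)) (dr/dλ)(dθ/dλ) = 0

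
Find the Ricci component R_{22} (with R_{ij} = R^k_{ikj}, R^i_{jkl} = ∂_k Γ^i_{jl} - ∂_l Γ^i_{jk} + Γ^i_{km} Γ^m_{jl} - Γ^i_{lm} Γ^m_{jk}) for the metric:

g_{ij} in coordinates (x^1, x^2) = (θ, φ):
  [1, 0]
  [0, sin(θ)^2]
Non-zero Christoffel symbols (Γ^k_{ij} = Γ^k_{ji}):
Γ^θ_{φ φ} = -sin(2*θ)/2
Γ^φ_{θ φ} = 1/tan(θ)
R^θ_{φ θ φ} = ∂_θ Γ^θ_{φ φ} - ∂_φ Γ^θ_{φ θ} + Γ^θ_{θ m} Γ^m_{φ φ} - Γ^θ_{φ m} Γ^m_{φ θ}
  = (-cos(2*θ)) - (0) + (0) - (-cos(θ)^2) = sin(θ)^2
R^φ_{φ φ φ} = 0 (a repeated index in an antisymmetric pair)
R_{φφ} = R^θ_{φ θ φ} + R^φ_{φ φ φ} = (sin(θ)^2) + (0) = sin(θ)^2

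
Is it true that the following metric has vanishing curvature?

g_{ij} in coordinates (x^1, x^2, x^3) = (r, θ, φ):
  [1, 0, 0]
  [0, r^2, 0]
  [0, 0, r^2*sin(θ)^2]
Non-zero Christoffel symbols:
Γ^r_{θ θ} = -r
Γ^r_{φ φ} = -r*sin(θ)^2
Γ^θ_{r θ} = 1/r
Γ^θ_{φ φ} = -sin(2*θ)/2
Γ^φ_{r φ} = 1/r
Γ^φ_{θ φ} = 1/tan(θ)
Ricci tensor: R_{rr} = 0, R_{rθ} = 0, R_{rφ} = 0, R_{θθ} = 0, R_{θφ} = 0, R_{φφ} = 0
All R_{ij} vanish; in 3 dimensions the Riemann tensor is fully determined by the Ricci tensor, so R^i_{jkl} = 0: the metric is flat (curvilinear coordinates on flat space).
Yes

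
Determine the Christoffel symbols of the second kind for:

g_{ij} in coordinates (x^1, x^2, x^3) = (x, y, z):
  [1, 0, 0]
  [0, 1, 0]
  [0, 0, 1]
Using Γ^k_{ij} = (1/2) g^{km} (∂_i g_{mj} + ∂_j g_{mi} - ∂_m g_{ij}); the metric is diagonal, so only the m = k term contributes.
Every metric component is constant, so all ∂_m g_{ij} = 0 and every Christoffel symbol vanishes.
All Christoffel symbols are zero.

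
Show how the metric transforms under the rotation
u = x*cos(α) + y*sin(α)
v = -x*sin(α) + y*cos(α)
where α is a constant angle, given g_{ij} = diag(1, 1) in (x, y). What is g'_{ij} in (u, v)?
Invert the transformation: x = u*cos(α) - v*sin(α), y = u*sin(α) + v*cos(α)
g'_{ij} = (∂x^k/∂x'^i)(∂x^l/∂x'^j) g_{kl}; with g_{kl} = δ_{kl} this is Σ_k (∂x^k/∂x'^i)(∂x^k/∂x'^j).
Jacobian: ∂x/∂u = cos(α), ∂x/∂v = -sin(α), ∂y/∂u = sin(α), ∂y/∂v = cos(α)
g'_{uu} = (cos(α))(cos(α)) + (sin(α))(sin(α)) = 1
g'_{uv} = (cos(α))(-sin(α)) + (sin(α))(cos(α)) = 0
g'_{vv} = (-sin(α))(-sin(α)) + (cos(α))(cos(α)) = 1
g'_{ij} = diag(1, 1)
The Euclidean metric is invariant under rotations.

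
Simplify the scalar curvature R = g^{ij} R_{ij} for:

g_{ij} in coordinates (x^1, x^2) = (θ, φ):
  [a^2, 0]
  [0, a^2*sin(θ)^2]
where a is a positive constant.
Non-zero Christoffel symbols (Γ^k_{ij} = Γ^k_{ji}):
Γ^θ_{φ φ} = -sin(2*θ)/2
Γ^φ_{θ φ} = 1/tan(θ)
Ricci tensor (R_{ij} = R^k_{ikj}): R_{θθ} = 1, R_{θφ} = 0, R_{φφ} = sin(θ)^2
Inverse metric: g^{θθ} = 1/a^2, g^{φφ} = 1/(a^2*sin(θ)^2)
R = g^{ij} R_{ij} = (1/a^2)(1) + (1/(a^2*sin(θ)^2))(sin(θ)^2) = 2/a^2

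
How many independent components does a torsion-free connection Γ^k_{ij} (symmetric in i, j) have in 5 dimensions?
Γ^k_{ij} has n choices for the upper index and n(n+1)/2 independent symmetric lower index pairs.
Total = 5 × 5×6/2 = 5 × 15 = 75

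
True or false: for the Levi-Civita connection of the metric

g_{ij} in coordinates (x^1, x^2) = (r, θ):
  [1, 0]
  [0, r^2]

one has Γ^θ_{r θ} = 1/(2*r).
Γ^θ_{r θ} = (1/2) g^{θθ} (∂_r g_{θθ} + ∂_θ g_{θr} - ∂_θ g_{rθ}) = (1/2)(1/r^2)((2*r) + (0) - (0)) = 1/r
This differs from the proposed value 1/(2*r).
False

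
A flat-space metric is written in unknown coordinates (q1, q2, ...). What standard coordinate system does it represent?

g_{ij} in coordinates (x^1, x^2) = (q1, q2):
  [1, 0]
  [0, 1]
All components are constant and the metric is the identity, i.e. orthonormal rectilinear coordinates.
Cartesian (2D) coordinates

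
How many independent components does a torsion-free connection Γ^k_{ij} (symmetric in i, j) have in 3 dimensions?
Γ^k_{ij} has n choices for the upper index and n(n+1)/2 independent symmetric lower index pairs.
Total = 3 × 3×4/2 = 3 × 6 = 18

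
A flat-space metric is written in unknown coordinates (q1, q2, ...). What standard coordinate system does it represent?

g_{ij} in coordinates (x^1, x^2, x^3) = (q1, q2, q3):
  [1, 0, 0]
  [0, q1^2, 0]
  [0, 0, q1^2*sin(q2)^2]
The line element ds^2 = dq1^2 + q1^2 dq2^2 + q1^2 sin(q2)^2 dq3^2 is dr^2 + r^2 dθ^2 + r^2 sin(θ)^2 dφ^2 with q1 = r, q2 = θ, q3 = φ.
spherical coordinates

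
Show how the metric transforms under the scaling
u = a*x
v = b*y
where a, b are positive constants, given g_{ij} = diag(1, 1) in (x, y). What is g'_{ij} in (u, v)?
Invert the transformation: x = u/a, y = v/b
g'_{ij} = (∂x^k/∂x'^i)(∂x^l/∂x'^j) g_{kl}; with g_{kl} = δ_{kl} this is Σ_k (∂x^k/∂x'^i)(∂x^k/∂x'^j).
Jacobian: ∂x/∂u = 1/a, ∂x/∂v = 0, ∂y/∂u = 0, ∂y/∂v = 1/b
g'_{uu} = (1/a)(1/a) + (0)(0) = 1/a^2
g'_{uv} = (1/a)(0) + (0)(1/b) = 0
g'_{vv} = (0)(0) + (1/b)(1/b) = 1/b^2
g'_{ij} = diag(1/a^2, 1/b^2)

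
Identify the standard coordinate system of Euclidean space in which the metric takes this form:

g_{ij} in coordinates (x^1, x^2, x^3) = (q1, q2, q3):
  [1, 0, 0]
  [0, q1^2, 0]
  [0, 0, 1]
The line element ds^2 = dq1^2 + q1^2 dq2^2 + dq3^2 is dr^2 + r^2 dθ^2 + dz^2 with q1 = r, q2 = θ, q3 = z.
cylindrical coordinates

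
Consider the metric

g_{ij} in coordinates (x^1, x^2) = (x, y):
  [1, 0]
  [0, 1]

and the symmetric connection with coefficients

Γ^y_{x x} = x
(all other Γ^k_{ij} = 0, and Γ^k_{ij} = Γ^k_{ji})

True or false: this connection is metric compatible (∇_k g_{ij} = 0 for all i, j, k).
Using ∇_k g_{ij} = ∂_k g_{ij} - Γ^m_{ki} g_{mj} - Γ^m_{kj} g_{im}:
∇_x g_{xy} = (0) - (x) - (0) = -x ≠ 0
So the connection is not metric compatible (it is not the Levi-Civita connection).
False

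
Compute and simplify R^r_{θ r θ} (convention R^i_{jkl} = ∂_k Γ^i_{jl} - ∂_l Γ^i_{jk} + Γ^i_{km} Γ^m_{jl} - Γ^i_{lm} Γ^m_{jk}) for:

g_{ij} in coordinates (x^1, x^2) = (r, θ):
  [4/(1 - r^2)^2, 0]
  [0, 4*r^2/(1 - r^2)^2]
Non-zero Christoffel symbols (Γ^k_{ij} = Γ^k_{ji}):
Γ^r_{r r} = 2*r/(1 - r^2)
Γ^r_{θ θ} = (r^3 + r)/(r^2 - 1)
Γ^θ_{r θ} = (-r^2 - 1)/(r^3 - r)
R^r_{θ r θ} = ∂_r Γ^r_{θ θ} - ∂_θ Γ^r_{θ r} + Γ^r_{r m} Γ^m_{θ θ} - Γ^r_{θ m} Γ^m_{θ r}
  = ((r^4 - 4*r^2 - 1)/(r^2 - 1)^2) - (0) + (-2*r^2*(r^2 + 1)/(r^2 - 1)^2) - (-(r^2 + 1)^2/(r^2 - 1)^2) = -4*r^2/(r^2 - 1)^2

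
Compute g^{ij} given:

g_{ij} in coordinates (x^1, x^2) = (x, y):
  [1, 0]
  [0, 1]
The metric is diagonal, so g^{ij} is diagonal with entries 1/g_{ii}: diag(1, 1).
g^{ij}:
  [1, 0]
  [0, 1]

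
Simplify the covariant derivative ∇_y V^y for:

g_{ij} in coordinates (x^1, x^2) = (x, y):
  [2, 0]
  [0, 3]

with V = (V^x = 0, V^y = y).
All Christoffel symbols are zero.
∇_y V^y = ∂_y V^y + Γ^y_{y j} V^j
  = (1) + (0)(0) + (0)(y)
  = 1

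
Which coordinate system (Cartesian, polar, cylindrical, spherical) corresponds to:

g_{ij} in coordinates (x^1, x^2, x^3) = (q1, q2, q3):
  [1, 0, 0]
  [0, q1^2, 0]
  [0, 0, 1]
The line element ds^2 = dq1^2 + q1^2 dq2^2 + dq3^2 is dr^2 + r^2 dθ^2 + dz^2 with q1 = r, q2 = θ, q3 = z.
cylindrical coordinates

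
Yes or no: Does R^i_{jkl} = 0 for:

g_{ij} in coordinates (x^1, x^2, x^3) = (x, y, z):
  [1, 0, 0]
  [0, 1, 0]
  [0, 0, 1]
All metric components are constant, so every Christoffel symbol vanishes and R^i_{jkl} = 0.
Yes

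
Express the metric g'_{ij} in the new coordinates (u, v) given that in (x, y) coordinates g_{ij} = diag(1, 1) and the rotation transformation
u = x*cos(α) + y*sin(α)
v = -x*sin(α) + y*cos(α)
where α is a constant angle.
Invert the transformation: x = u*cos(α) - v*sin(α), y = u*sin(α) + v*cos(α)
g'_{ij} = (∂x^k/∂x'^i)(∂x^l/∂x'^j) g_{kl}; with g_{kl} = δ_{kl} this is Σ_k (∂x^k/∂x'^i)(∂x^k/∂x'^j).
Jacobian: ∂x/∂u = cos(α), ∂x/∂v = -sin(α), ∂y/∂u = sin(α), ∂y/∂v = cos(α)
g'_{uu} = (cos(α))(cos(α)) + (sin(α))(sin(α)) = 1
g'_{uv} = (cos(α))(-sin(α)) + (sin(α))(cos(α)) = 0
g'_{vv} = (-sin(α))(-sin(α)) + (cos(α))(cos(α)) = 1
g'_{ij} = diag(1, 1)
The Euclidean metric is invariant under rotations.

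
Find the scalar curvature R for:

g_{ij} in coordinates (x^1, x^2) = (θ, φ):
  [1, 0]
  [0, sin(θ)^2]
Non-zero Christoffel symbols (Γ^k_{ij} = Γ^k_{ji}):
Γ^θ_{φ φ} = -sin(2*θ)/2
Γ^φ_{θ φ} = 1/tan(θ)
Ricci tensor (R_{ij} = R^k_{ikj}): R_{θθ} = 1, R_{θφ} = 0, R_{φφ} = sin(θ)^2
Inverse metric: g^{θθ} = 1, g^{φφ} = 1/sin(θ)^2
R = g^{ij} R_{ij} = (1)(1) + (1/sin(θ)^2)(sin(θ)^2) = 2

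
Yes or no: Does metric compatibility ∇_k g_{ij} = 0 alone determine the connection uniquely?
One also needs vanishing torsion; metric compatibility plus torsion-freeness singles out the Levi-Civita connection.
No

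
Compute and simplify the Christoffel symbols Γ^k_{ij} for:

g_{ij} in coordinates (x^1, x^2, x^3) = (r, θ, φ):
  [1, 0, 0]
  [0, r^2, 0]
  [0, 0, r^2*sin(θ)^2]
Using Γ^k_{ij} = (1/2) g^{km} (∂_i g_{mj} + ∂_j g_{mi} - ∂_m g_{ij}); the metric is diagonal, so only the m = k term contributes.
Non-zero symbols (using the symmetry Γ^k_{ij} = Γ^k_{ji}):
Γ^r_{θ θ} = (1/2) g^{rr} (∂_θ g_{rθ} + ∂_θ g_{rθ} - ∂_r g_{θθ}) = (1/2)(1)((0) + (0) - (2*r)) = -r
Γ^r_{φ φ} = (1/2) g^{rr} (∂_φ g_{rφ} + ∂_φ g_{rφ} - ∂_r g_{φφ}) = (1/2)(1)((0) + (0) - (2*r*sin(θ)^2)) = -r*sin(θ)^2
Γ^θ_{r θ} = (1/2) g^{θθ} (∂_r g_{θθ} + ∂_θ g_{θr} - ∂_θ g_{rθ}) = (1/2)(1/r^2)((2*r) + (0) - (0)) = 1/r
Γ^θ_{φ φ} = (1/2) g^{θθ} (∂_φ g_{θφ} + ∂_φ g_{θφ} - ∂_θ g_{φφ}) = (1/2)(1/r^2)((0) + (0) - (r^2*sin(2*θ))) = -sin(2*θ)/2
Γ^φ_{r φ} = (1/2) g^{φφ} (∂_r g_{φφ} + ∂_φ g_{φr} - ∂_φ g_{rφ}) = (1/2)(1/(r^2*sin(θ)^2))((2*r*sin(θ)^2) + (0) - (0)) = 1/r
Γ^φ_{θ φ} = (1/2) g^{φφ} (∂_θ g_{φφ} + ∂_φ g_{φθ} - ∂_φ g_{θφ}) = (1/2)(1/(r^2*sin(θ)^2))((r^2*sin(2*θ)) + (0) - (0)) = 1/tan(θ)
All other Christoffel symbols are zero.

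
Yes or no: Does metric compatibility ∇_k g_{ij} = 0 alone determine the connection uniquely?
One also needs vanishing torsion; metric compatibility plus torsion-freeness singles out the Levi-Civita connection.
No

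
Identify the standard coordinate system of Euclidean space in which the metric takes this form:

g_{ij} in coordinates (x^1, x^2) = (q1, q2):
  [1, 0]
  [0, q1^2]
The line element ds^2 = dq1^2 + q1^2 dq2^2 is dr^2 + r^2 dθ^2 with q1 = r, q2 = θ.
polar coordinates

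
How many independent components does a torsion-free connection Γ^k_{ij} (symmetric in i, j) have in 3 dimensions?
Γ^k_{ij} has n choices for the upper index and n(n+1)/2 independent symmetric lower index pairs.
Total = 3 × 3×4/2 = 3 × 6 = 18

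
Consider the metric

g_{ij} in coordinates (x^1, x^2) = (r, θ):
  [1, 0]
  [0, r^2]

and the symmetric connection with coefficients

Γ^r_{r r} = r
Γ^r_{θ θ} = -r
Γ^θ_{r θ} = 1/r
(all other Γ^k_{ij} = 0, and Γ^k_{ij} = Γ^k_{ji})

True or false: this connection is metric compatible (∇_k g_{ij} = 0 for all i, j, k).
Using ∇_k g_{ij} = ∂_k g_{ij} - Γ^m_{ki} g_{mj} - Γ^m_{kj} g_{im}:
∇_r g_{rr} = (0) - (r) - (r) = -2*r ≠ 0
So the connection is not metric compatible (it is not the Levi-Civita connection).
False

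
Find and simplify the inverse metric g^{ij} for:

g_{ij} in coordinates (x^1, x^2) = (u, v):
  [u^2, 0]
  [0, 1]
The metric is diagonal, so g^{ij} is diagonal with entries 1/g_{ii}: diag(1/(u^2), 1).
g^{ij}:
  [1/u^2, 0]
  [0, 1]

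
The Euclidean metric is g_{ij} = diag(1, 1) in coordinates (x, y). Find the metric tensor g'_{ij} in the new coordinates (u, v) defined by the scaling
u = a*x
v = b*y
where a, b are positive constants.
Invert the transformation: x = u/a, y = v/b
g'_{ij} = (∂x^k/∂x'^i)(∂x^l/∂x'^j) g_{kl}; with g_{kl} = δ_{kl} this is Σ_k (∂x^k/∂x'^i)(∂x^k/∂x'^j).
Jacobian: ∂x/∂u = 1/a, ∂x/∂v = 0, ∂y/∂u = 0, ∂y/∂v = 1/b
g'_{uu} = (1/a)(1/a) + (0)(0) = 1/a^2
g'_{uv} = (1/a)(0) + (0)(1/b) = 0
g'_{vv} = (0)(0) + (1/b)(1/b) = 1/b^2
g'_{ij} = diag(1/a^2, 1/b^2)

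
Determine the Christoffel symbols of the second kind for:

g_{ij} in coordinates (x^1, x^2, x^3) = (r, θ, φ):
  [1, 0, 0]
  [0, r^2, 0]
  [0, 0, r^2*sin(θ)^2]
Using Γ^k_{ij} = (1/2) g^{km} (∂_i g_{mj} + ∂_j g_{mi} - ∂_m g_{ij}); the metric is diagonal, so only the m = k term contributes.
Non-zero symbols (using the symmetry Γ^k_{ij} = Γ^k_{ji}):
Γ^r_{θ θ} = (1/2) g^{rr} (∂_θ g_{rθ} + ∂_θ g_{rθ} - ∂_r g_{θθ}) = (1/2)(1)((0) + (0) - (2*r)) = -r
Γ^r_{φ φ} = (1/2) g^{rr} (∂_φ g_{rφ} + ∂_φ g_{rφ} - ∂_r g_{φφ}) = (1/2)(1)((0) + (0) - (2*r*sin(θ)^2)) = -r*sin(θ)^2
Γ^θ_{r θ} = (1/2) g^{θθ} (∂_r g_{θθ} + ∂_θ g_{θr} - ∂_θ g_{rθ}) = (1/2)(1/r^2)((2*r) + (0) - (0)) = 1/r
Γ^θ_{φ φ} = (1/2) g^{θθ} (∂_φ g_{θφ} + ∂_φ g_{θφ} - ∂_θ g_{φφ}) = (1/2)(1/r^2)((0) + (0) - (r^2*sin(2*θ))) = -sin(2*θ)/2
Γ^φ_{r φ} = (1/2) g^{φφ} (∂_r g_{φφ} + ∂_φ g_{φr} - ∂_φ g_{rφ}) = (1/2)(1/(r^2*sin(θ)^2))((2*r*sin(θ)^2) + (0) - (0)) = 1/r
Γ^φ_{θ φ} = (1/2) g^{φφ} (∂_θ g_{φφ} + ∂_φ g_{φθ} - ∂_φ g_{θφ}) = (1/2)(1/(r^2*sin(θ)^2))((r^2*sin(2*θ)) + (0) - (0)) = 1/tan(θ)
All other Christoffel symbols are zero.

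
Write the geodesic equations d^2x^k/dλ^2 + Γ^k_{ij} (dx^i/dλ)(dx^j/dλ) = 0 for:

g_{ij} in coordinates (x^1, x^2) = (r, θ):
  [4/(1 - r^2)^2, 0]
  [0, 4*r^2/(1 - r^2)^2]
Geodesic equation: d^2x^k/dλ^2 + Γ^k_{ij} (dx^i/dλ)(dx^j/dλ) = 0.
Non-zero Christoffel symbols:
Γ^r_{r r} = 2*r/(1 - r^2)
Γ^r_{θ θ} = (r^3 + r)/(r^2 - 1)
Γ^θ_{r θ} = (-r^2 - 1)/(r^3 - r)
Substituting (the symmetric pair Γ^k_{ij}, Γ^k_{ji} combines into a factor 2):
d^2r/dλ^2 + (2*r/(1 - r^2)) (dr/dλ)^2 + ((r^3 + r)/(r^2 - 1)) (dθ/dλ)^2 = 0
d^2θ/dλ^2 + ((-2*r^2 - 2)/(r^3 - r)) (dr/dλ)(dθ/dλ) = 0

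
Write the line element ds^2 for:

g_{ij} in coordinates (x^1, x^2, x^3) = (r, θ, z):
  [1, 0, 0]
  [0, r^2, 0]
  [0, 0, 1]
ds^2 = g_{ij} dx^i dx^j; only the non-zero components contribute.
ds^2 = dr^2 + r^2 dθ^2 + dz^2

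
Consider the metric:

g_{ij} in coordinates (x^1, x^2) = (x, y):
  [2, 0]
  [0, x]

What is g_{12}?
With x^1 = x, x^2 = y, g_{12} = g_{xy} is the row-1, column-2 entry of the matrix.
g_{12} = 0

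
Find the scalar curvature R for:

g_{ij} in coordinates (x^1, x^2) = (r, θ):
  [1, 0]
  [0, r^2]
Non-zero Christoffel symbols (Γ^k_{ij} = Γ^k_{ji}):
Γ^r_{θ θ} = -r
Γ^θ_{r θ} = 1/r
Ricci tensor (R_{ij} = R^k_{ikj}): R_{rr} = 0, R_{rθ} = 0, R_{θθ} = 0
Inverse metric: g^{rr} = 1, g^{θθ} = 1/r^2
R = g^{ij} R_{ij} = (1)(0) + (1/r^2)(0) = 0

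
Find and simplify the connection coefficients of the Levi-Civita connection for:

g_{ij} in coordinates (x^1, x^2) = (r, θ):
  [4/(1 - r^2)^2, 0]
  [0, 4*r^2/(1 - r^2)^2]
Using Γ^k_{ij} = (1/2) g^{km} (∂_i g_{mj} + ∂_j g_{mi} - ∂_m g_{ij}); the metric is diagonal, so only the m = k term contributes.
Non-zero symbols (using the symmetry Γ^k_{ij} = Γ^k_{ji}):
Γ^r_{r r} = (1/2) g^{rr} (∂_r g_{rr} + ∂_r g_{rr} - ∂_r g_{rr}) = (1/2)((1 - r^2)^2/4)((16*r/(1 - r^2)^3) + (16*r/(1 - r^2)^3) - (16*r/(1 - r^2)^3)) = 2*r/(1 - r^2)
Γ^r_{θ θ} = (1/2) g^{rr} (∂_θ g_{rθ} + ∂_θ g_{rθ} - ∂_r g_{θθ}) = (1/2)((1 - r^2)^2/4)((0) + (0) - (-8*(r^3 + r)/(r^2 - 1)^3)) = (r^3 + r)/(r^2 - 1)
Γ^θ_{r θ} = (1/2) g^{θθ} (∂_r g_{θθ} + ∂_θ g_{θr} - ∂_θ g_{rθ}) = (1/2)((1 - r^2)^2/(4*r^2))((-8*(r^3 + r)/(r^2 - 1)^3) + (0) - (0)) = (-r^2 - 1)/(r^3 - r)
All other Christoffel symbols are zero.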